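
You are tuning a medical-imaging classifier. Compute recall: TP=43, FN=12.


Recall = TP/(TP+FN)
= 43/(43+12)
= 43/55 = 78.18%

78.18%


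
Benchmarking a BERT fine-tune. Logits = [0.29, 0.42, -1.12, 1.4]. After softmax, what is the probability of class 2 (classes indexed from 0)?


Exponentials: e^0.29=1.3364, e^0.42=1.522, e^-1.12=0.3263, e^1.4=4.0552
Sum = 7.2399
Softmax = [0.1846, 0.2102, 0.0451, 0.5601]
p[2] = 0.3263/7.2399 = 0.0451

0.0451


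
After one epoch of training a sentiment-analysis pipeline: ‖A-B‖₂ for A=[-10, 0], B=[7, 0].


d = √((-10-7)² + (0-0)²)
  = √(289 + 0)
  = √289 = 17.0

17.0


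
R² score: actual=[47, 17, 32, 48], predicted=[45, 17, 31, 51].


ȳ = 36
SS_res = Σ(y-ŷ)² = 14
SS_tot = Σ(y-ȳ)² = 642
R² = 1 - SS_res/SS_tot = 1 - 0.0218 = 0.9782

0.9782


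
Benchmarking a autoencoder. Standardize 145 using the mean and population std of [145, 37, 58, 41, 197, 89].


μ = 94.5, σ = 58.5769
z = (145 - 94.5)/58.5769 = 0.8621

0.8621


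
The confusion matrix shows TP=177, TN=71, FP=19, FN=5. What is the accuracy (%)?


Accuracy = (TP+TN)/(TP+TN+FP+FN)
= (177+71)/(272)
= 248/272 = 91.18%

91.18%


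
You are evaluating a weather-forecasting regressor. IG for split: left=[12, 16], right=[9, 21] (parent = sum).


Parent = [21, 37], H_parent = 0.9444
H_left = 0.9852 (n=28), H_right = 0.8813 (n=30)
H_children = (28/58)·0.9852 + (30/58)·0.8813 = 0.9315
IG = 0.9444 - 0.9315 = 0.0129

0.0129


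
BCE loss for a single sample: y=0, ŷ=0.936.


BCE = -[y·ln(p) + (1-y)·ln(1-p)]
= -0 - 1·ln(1-0.936)
= -ln(0.064) = 2.7489

2.7489


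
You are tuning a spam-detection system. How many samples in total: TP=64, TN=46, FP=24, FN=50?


Total = TP + TN + FP + FN
= 64 + 46 + 24 + 50
= 184
(Predicted positive: 88, predicted negative: 96)

184


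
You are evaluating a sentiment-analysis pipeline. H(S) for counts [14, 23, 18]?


Probabilities: [14/55, 23/55, 18/55] ≈ [0.2545, 0.4182, 0.3273]
H = -((14/55)·log₂(14/55) + (23/55)·log₂(23/55) + (18/55)·log₂(18/55))
  = 1.5558 bits

1.5558 bits


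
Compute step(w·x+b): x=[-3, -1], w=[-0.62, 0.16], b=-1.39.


z = (-3)·(-0.62) + (-1)·(0.16) - 1.39
  = 0.31
step(z) = 1 (z≥0)

1


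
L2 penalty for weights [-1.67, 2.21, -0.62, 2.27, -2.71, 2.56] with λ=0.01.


‖w‖₂² = (-1.67)² + (2.21)² + (-0.62)² + (2.27)² + (-2.71)² + (2.56)²
     = 2.7889 + 4.8841 + 0.3844 + 5.1529 + 7.3441 + 6.5536
     = 27.108
λ·‖w‖₂² = 0.01·27.108 = 0.27108

0.27108


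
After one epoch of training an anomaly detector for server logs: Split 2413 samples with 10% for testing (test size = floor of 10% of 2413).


Test = ⌊2413·10/100⌋ = 241
Train = 2413 - 241 = 2172

Train: 2172, Test: 241


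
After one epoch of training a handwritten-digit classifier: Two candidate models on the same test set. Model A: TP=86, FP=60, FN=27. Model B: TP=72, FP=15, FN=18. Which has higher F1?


Model A: P=86/146=0.589, R=86/113=0.7611, F1=2PR/(P+R)=2TP/(2TP+FP+FN)=172/259=0.6641
Model B: P=72/87=0.8276, R=72/90=0.8, F1=2PR/(P+R)=2TP/(2TP+FP+FN)=144/177=0.8136
0.6641 < 0.8136 → Model B

Model B


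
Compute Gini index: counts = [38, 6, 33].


Probabilities: [38/77, 6/77, 33/77] ≈ [0.4935, 0.0779, 0.4286]
Σpᵢ² = (1444 + 36 + 1089)/77² = 2569/5929
Gini = 1 - Σpᵢ² = 1 - 2569/5929 = 0.5667

0.5667


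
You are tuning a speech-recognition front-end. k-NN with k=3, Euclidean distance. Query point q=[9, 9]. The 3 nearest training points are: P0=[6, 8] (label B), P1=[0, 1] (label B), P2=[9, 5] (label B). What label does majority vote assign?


d(q,P0) = 3.1623  (label B)
d(q,P1) = 12.0416  (label B)
d(q,P2) = 4.0  (label B)
Votes: A=0, B=3
Majority → B

B


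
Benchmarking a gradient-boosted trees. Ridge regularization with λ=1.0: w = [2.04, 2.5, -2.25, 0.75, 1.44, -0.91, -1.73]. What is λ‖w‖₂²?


‖w‖₂² = (2.04)² + (2.5)² + (-2.25)² + (0.75)² + (1.44)² + (-0.91)² + (-1.73)²
     = 4.1616 + 6.25 + 5.0625 + 0.5625 + 2.0736 + 0.8281 + 2.9929
     = 21.9312
λ·‖w‖₂² = 1.0·21.9312 = 21.9312

21.9312


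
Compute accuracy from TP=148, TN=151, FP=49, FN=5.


Accuracy = (TP+TN)/(TP+TN+FP+FN)
= (148+151)/(353)
= 299/353 = 84.7%

84.7%


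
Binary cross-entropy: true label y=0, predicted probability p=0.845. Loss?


BCE = -[y·ln(p) + (1-y)·ln(1-p)]
= -0 - 1·ln(1-0.845)
= -ln(0.155) = 1.8643

1.8643


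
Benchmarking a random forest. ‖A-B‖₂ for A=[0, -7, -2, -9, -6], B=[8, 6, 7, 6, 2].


d = √((0-8)² + (-7-6)² + (-2-7)² + (-9-6)² + (-6-2)²)
  = √(64 + 169 + 81 + 225 + 64)
  = √603 = 24.5561

24.5561


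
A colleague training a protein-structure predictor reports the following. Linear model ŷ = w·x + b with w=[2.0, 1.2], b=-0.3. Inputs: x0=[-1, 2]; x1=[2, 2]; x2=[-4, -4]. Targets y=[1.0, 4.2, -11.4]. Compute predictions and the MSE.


ŷ0 = (2.0)·(-1) + (1.2)·(2) - 0.3 = 0.1
ŷ1 = (2.0)·(2) + (1.2)·(2) - 0.3 = 6.1
ŷ2 = (2.0)·(-4) + (1.2)·(-4) - 0.3 = -13.1
errors² = [0.81, 3.61, 2.89]
MSE = 7.3100/3 = 2.4367

2.4367


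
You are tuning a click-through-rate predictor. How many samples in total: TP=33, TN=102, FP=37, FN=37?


Total = TP + TN + FP + FN
= 33 + 102 + 37 + 37
= 209
(Predicted positive: 70, predicted negative: 139)

209


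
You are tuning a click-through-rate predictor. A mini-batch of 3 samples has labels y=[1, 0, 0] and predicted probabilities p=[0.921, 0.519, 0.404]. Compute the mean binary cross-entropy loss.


L[0] = -ln(0.921) = 0.0823
L[1] = -ln(1-0.519) = -ln(0.481) = 0.7319
L[2] = -ln(1-0.404) = -ln(0.596) = 0.5175
mean = (0.0823 + 0.7319 + 0.5175)/3 = 0.4439

0.4439


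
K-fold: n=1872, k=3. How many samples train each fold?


Fold size = 1872/3 = 624
Training per fold = 1872 - 624 = 1248

1248


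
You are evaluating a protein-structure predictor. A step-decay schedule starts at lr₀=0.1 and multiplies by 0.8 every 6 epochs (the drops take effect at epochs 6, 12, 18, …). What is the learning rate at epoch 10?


n_drops = ⌊10/6⌋ = 1
lr = 0.1·0.8^1 = 0.1·0.8 = 0.08

0.08


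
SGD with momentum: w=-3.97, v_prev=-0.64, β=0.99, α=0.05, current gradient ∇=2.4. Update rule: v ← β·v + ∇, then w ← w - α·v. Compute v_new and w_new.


v_new = 0.99·-0.64 + 2.4 = -0.6336 + 2.4 = 1.7664
w_new = -3.97 - 0.05·1.7664 = -3.97 - 0.08832 = -4.05832

v_new=1.7664, w_new=-4.05832


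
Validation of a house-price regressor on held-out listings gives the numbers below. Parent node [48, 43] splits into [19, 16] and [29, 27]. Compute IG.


Parent = [48, 43], H_parent = 0.9978
H_left = 0.9947 (n=35), H_right = 0.9991 (n=56)
H_children = (35/91)·0.9947 + (56/91)·0.9991 = 0.9974
IG = 0.9978 - 0.9974 = 0.0004

0.0004


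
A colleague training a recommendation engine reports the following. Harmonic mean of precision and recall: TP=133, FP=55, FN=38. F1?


Precision = 133/188 = 0.7074
Recall = 133/171 = 0.7778
F1 = 2·P·R/(P+R) = 2·TP/(2·TP+FP+FN) = 266/(266+55+38) = 266/359 = 0.7409

0.7409


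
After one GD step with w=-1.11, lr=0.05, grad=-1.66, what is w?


w_new = w - α·∇
= -1.11 - 0.05·-1.66
= -1.11 + 0.083
= -1.027

-1.027


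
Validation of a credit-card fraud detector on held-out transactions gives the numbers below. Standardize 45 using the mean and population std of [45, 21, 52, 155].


μ = 68.25, σ = 51.3876
z = (45 - 68.25)/51.3876 = -0.4524

-0.4524


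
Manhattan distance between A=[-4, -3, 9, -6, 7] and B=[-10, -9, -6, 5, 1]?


d = |-4+ 10| + |-3+ 9| + |9+ 6| + |-6-5| + |7-1|
  = 6 + 6 + 15 + 11 + 6
  = 44

44


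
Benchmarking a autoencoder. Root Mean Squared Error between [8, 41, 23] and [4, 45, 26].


MSE = 41/3 = 13.6667
RMSE = √(41/3) = 3.6968

3.6968


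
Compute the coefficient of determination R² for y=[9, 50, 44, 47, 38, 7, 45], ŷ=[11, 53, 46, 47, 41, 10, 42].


ȳ = 34.2857
SS_res = Σ(y-ŷ)² = 44
SS_tot = Σ(y-ȳ)² = 2015.43
R² = 1 - SS_res/SS_tot = 1 - 0.0218 = 0.9782

0.9782


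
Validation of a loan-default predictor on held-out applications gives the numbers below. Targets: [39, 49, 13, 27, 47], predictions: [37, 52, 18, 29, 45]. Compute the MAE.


Absolute errors: |39-37|=2, |49-52|=3, |13-18|=5, |27-29|=2, |47-45|=2
Sum = 14
MAE = 14/5 = 14/5

14/5


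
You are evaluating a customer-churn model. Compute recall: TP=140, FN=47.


Recall = TP/(TP+FN)
= 140/(140+47)
= 140/187 = 74.87%

74.87%


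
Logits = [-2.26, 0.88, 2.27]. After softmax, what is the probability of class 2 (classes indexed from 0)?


Exponentials: e^-2.26=0.1044, e^0.88=2.4109, e^2.27=9.6794
Sum = 12.1947
Softmax = [0.0086, 0.1977, 0.7937]
p[2] = 9.6794/12.1947 = 0.7937

0.7937


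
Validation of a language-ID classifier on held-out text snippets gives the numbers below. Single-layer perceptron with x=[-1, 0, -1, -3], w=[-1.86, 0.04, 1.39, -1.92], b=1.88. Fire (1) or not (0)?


z = (-1)·(-1.86) + (0)·(0.04) + (-1)·(1.39) + (-3)·(-1.92) + 1.88
  = 8.11
step(z) = 1 (z≥0)

1


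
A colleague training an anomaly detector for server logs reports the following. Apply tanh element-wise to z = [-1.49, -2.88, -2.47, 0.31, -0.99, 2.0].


tanh(-1.49) = -0.9033
tanh(-2.88) = -0.9937
tanh(-2.47) = -0.9858
tanh(0.31) = 0.3004
tanh(-0.99) = -0.7574
tanh(2.0) = 0.964
result = [-0.9033, -0.9937, -0.9858, 0.3004, -0.7574, 0.964]

[-0.9033, -0.9937, -0.9858, 0.3004, -0.7574, 0.964]


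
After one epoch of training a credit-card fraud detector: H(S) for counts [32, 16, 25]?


Probabilities: [32/73, 16/73, 25/73] ≈ [0.4384, 0.2192, 0.3425]
H = -((32/73)·log₂(32/73) + (16/73)·log₂(16/73) + (25/73)·log₂(25/73))
  = 1.531 bits

1.531 bits


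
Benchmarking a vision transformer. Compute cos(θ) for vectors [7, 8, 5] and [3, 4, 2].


A·B = 7·3 + 8·4 + 5·2 = 63
‖A‖ = √138 = 11.7473, ‖B‖ = √29 = 5.3852
cos = 63/(√138·√29) = 63/√4002 = 0.9959

0.9959


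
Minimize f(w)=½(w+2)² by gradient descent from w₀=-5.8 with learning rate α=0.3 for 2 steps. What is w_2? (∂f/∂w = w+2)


step 1: grad = -5.8+2 = -3.8; w = -5.8 - 0.3·(-3.8) = -4.66
step 2: grad = -4.66+2 = -2.66; w = -4.66 - 0.3·(-2.66) = -3.862

-3.862


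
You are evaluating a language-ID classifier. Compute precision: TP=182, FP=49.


Precision = TP/(TP+FP)
= 182/(182+49)
= 182/231 = 78.79%

78.79%


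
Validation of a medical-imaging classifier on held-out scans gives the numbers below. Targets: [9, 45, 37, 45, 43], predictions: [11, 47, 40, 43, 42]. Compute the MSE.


Squared errors: (9-11)²=4, (45-47)²=4, (37-40)²=9, (45-43)²=4, (43-42)²=1
Sum = 22
MSE = 22/5 = 22/5

22/5


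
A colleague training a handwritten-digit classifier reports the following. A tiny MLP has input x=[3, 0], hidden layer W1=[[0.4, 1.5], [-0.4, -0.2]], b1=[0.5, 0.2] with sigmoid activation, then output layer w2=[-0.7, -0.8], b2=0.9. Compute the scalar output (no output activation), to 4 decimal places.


z1[0] = (0.4)·(3) + (1.5)·(0) + 0.5 = 1.7
z1[1] = (-0.4)·(3) + (-0.2)·(0) + 0.2 = -1.0
h = sigmoid(z1) = [0.8455, 0.2689]
output = (-0.7)·(0.8455) + (-0.8)·(0.2689) + 0.9 = 0.093

0.093


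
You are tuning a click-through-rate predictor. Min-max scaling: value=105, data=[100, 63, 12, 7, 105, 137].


min=7, max=137
(105-7)/(137-7) = 98/130 = 0.7538

0.7538


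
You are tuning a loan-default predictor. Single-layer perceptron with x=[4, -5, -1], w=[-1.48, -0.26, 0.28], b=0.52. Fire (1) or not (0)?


z = (4)·(-1.48) + (-5)·(-0.26) + (-1)·(0.28) + 0.52
  = -4.38
step(z) = 0 (z<0)

0


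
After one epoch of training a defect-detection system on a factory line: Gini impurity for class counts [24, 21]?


Probabilities: [24/45, 21/45] ≈ [0.5333, 0.4667]
Σpᵢ² = (576 + 441)/45² = 1017/2025
Gini = 1 - Σpᵢ² = 1 - 1017/2025 = 0.4978

0.4978


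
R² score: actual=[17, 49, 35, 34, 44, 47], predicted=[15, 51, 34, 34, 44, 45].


ȳ = 37.6667
SS_res = Σ(y-ŷ)² = 13
SS_tot = Σ(y-ȳ)² = 703.33
R² = 1 - SS_res/SS_tot = 1 - 0.0185 = 0.9815

0.9815


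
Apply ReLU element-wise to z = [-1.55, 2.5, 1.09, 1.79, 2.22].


ReLU(-1.55) = max(0, -1.55) = 0.0
ReLU(2.5) = max(0, 2.5) = 2.5
ReLU(1.09) = max(0, 1.09) = 1.09
ReLU(1.79) = max(0, 1.79) = 1.79
ReLU(2.22) = max(0, 2.22) = 2.22
result = [0.0, 2.5, 1.09, 1.79, 2.22]

[0.0, 2.5, 1.09, 1.79, 2.22]


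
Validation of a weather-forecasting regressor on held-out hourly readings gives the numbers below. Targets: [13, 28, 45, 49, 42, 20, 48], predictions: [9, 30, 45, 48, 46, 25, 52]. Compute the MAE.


Absolute errors: |13-9|=4, |28-30|=2, |45-45|=0, |49-48|=1, |42-46|=4, |20-25|=5, |48-52|=4
Sum = 20
MAE = 20/7 = 20/7

20/7


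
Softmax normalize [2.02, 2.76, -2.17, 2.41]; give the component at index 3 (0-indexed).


Exponentials: e^2.02=7.5383, e^2.76=15.7998, e^-2.17=0.1142, e^2.41=11.134
Sum = 34.5863
Softmax = [0.218, 0.4568, 0.0033, 0.3219]
p[3] = 11.134/34.5863 = 0.3219

0.3219


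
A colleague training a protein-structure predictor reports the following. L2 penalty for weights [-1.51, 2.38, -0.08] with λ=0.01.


‖w‖₂² = (-1.51)² + (2.38)² + (-0.08)²
     = 2.2801 + 5.6644 + 0.0064
     = 7.9509
λ·‖w‖₂² = 0.01·7.9509 = 0.079509

0.079509


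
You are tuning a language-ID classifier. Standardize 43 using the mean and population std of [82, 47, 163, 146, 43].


μ = 96.2, σ = 49.7892
z = (43 - 96.2)/49.7892 = -1.0685

-1.0685


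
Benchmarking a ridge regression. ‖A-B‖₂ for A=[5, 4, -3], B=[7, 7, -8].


d = √((5-7)² + (4-7)² + (-3+ 8)²)
  = √(4 + 9 + 25)
  = √38 = 6.1644

6.1644


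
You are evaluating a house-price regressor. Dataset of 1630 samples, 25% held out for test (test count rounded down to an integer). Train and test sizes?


Test = ⌊1630·25/100⌋ = 407
Train = 1630 - 407 = 1223

Train: 1223, Test: 407


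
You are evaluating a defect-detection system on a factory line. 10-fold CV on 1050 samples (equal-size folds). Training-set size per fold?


Fold size = 1050/10 = 105
Training per fold = 1050 - 105 = 945

945


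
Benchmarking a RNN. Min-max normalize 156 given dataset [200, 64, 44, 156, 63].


min=44, max=200
(156-44)/(200-44) = 112/156 = 0.7179

0.7179


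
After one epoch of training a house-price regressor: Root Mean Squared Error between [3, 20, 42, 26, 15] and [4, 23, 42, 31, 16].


MSE = 36/5 = 7.2
RMSE = √(36/5) = 2.6833

2.6833


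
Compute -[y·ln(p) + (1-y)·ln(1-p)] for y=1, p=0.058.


BCE = -[y·ln(p) + (1-y)·ln(1-p)]
= -1·ln(0.058) - 0
= -ln(0.058) = 2.8473

2.8473


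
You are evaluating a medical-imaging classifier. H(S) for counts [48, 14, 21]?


Probabilities: [48/83, 14/83, 21/83] ≈ [0.5783, 0.1687, 0.253]
H = -((48/83)·log₂(48/83) + (14/83)·log₂(14/83) + (21/83)·log₂(21/83))
  = 1.3917 bits

1.3917 bits


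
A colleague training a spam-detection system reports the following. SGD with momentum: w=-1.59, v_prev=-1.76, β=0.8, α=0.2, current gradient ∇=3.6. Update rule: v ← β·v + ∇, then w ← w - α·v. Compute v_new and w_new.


v_new = 0.8·-1.76 + 3.6 = -1.408 + 3.6 = 2.192
w_new = -1.59 - 0.2·2.192 = -1.59 - 0.4384 = -2.0284

v_new=2.192, w_new=-2.0284


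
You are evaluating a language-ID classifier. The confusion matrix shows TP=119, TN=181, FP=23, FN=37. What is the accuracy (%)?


Accuracy = (TP+TN)/(TP+TN+FP+FN)
= (119+181)/(360)
= 300/360 = 83.33%

83.33%


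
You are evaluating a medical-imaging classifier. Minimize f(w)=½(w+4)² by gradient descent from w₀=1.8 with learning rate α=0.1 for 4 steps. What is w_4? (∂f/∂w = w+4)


step 1: grad = 1.8+4 = 5.8; w = 1.8 - 0.1·(5.8) = 1.22
step 2: grad = 1.22+4 = 5.22; w = 1.22 - 0.1·(5.22) = 0.698
step 3: grad = 0.698+4 = 4.698; w = 0.698 - 0.1·(4.698) = 0.2282
step 4: grad = 0.2282+4 = 4.2282; w = 0.2282 - 0.1·(4.2282) = -0.19462

-0.19462


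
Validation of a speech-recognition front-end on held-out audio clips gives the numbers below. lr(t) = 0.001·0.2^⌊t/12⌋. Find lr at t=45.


n_drops = ⌊45/12⌋ = 3
lr = 0.001·0.2^3 = 0.001·0.008 = 0.000008

0.000008


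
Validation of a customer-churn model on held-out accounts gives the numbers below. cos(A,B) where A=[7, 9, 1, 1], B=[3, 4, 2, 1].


A·B = 7·3 + 9·4 + 1·2 + 1·1 = 60
‖A‖ = √132 = 11.4891, ‖B‖ = √30 = 5.4772
cos = 60/(√132·√30) = 60/√3960 = 0.9535

0.9535


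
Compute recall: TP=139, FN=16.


Recall = TP/(TP+FN)
= 139/(139+16)
= 139/155 = 89.68%

89.68%


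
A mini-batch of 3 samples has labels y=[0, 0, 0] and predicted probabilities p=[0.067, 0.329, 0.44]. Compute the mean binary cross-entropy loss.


L[0] = -ln(1-0.067) = -ln(0.933) = 0.0694
L[1] = -ln(1-0.329) = -ln(0.671) = 0.399
L[2] = -ln(1-0.44) = -ln(0.56) = 0.5798
mean = (0.0694 + 0.399 + 0.5798)/3 = 0.3494

0.3494


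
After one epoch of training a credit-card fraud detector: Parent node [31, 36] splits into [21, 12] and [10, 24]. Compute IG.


Parent = [31, 36], H_parent = 0.996
H_left = 0.9457 (n=33), H_right = 0.874 (n=34)
H_children = (33/67)·0.9457 + (34/67)·0.874 = 0.9093
IG = 0.996 - 0.9093 = 0.0867

0.0867


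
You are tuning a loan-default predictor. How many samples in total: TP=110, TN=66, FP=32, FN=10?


Total = TP + TN + FP + FN
= 110 + 66 + 32 + 10
= 218
(Predicted positive: 142, predicted negative: 76)

218


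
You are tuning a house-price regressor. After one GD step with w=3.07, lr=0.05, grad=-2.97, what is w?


w_new = w - α·∇
= 3.07 - 0.05·-2.97
= 3.07 + 0.1485
= 3.2185

3.2185


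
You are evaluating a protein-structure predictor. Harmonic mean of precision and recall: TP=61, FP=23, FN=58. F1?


Precision = 61/84 = 0.7262
Recall = 61/119 = 0.5126
F1 = 2·P·R/(P+R) = 2·TP/(2·TP+FP+FN) = 122/(122+23+58) = 122/203 = 0.601

0.601


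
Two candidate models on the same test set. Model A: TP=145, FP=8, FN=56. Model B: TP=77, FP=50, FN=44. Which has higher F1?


Model A: P=145/153=0.9477, R=145/201=0.7214, F1=2PR/(P+R)=2TP/(2TP+FP+FN)=290/354=0.8192
Model B: P=77/127=0.6063, R=77/121=0.6364, F1=2PR/(P+R)=2TP/(2TP+FP+FN)=154/248=0.621
0.8192 > 0.621 → Model A

Model A


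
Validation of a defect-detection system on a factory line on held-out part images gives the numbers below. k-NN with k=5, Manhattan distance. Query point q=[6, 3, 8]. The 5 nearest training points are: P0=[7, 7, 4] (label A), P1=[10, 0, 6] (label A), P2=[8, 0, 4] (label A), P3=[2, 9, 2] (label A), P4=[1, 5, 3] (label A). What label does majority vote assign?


d(q,P0) = 9  (label A)
d(q,P1) = 9  (label A)
d(q,P2) = 9  (label A)
d(q,P3) = 16  (label A)
d(q,P4) = 12  (label A)
Votes: A=5, B=0
Majority → A

A


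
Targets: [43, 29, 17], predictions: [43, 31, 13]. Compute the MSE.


Squared errors: (43-43)²=0, (29-31)²=4, (17-13)²=16
Sum = 20
MSE = 20/3 = 20/3

20/3


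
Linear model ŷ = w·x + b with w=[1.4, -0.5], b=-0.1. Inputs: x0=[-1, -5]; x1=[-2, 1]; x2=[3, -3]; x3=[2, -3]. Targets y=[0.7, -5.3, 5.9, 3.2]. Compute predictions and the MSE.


ŷ0 = (1.4)·(-1) + (-0.5)·(-5) - 0.1 = 1.0
ŷ1 = (1.4)·(-2) + (-0.5)·(1) - 0.1 = -3.4
ŷ2 = (1.4)·(3) + (-0.5)·(-3) - 0.1 = 5.6
ŷ3 = (1.4)·(2) + (-0.5)·(-3) - 0.1 = 4.2
errors² = [0.09, 3.61, 0.09, 1.0]
MSE = 4.7900/4 = 1.1975

1.1975


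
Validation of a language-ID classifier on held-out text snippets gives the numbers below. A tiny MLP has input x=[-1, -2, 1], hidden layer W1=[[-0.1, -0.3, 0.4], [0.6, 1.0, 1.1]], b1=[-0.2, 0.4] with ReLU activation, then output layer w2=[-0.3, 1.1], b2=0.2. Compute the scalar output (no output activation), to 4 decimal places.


z1[0] = (-0.1)·(-1) + (-0.3)·(-2) + (0.4)·(1) - 0.2 = 0.9
z1[1] = (0.6)·(-1) + (1.0)·(-2) + (1.1)·(1) + 0.4 = -1.1
h = ReLU(z1) = [0.9, 0.0]
output = (-0.3)·(0.9) + (1.1)·(0.0) + 0.2 = -0.07

-0.07


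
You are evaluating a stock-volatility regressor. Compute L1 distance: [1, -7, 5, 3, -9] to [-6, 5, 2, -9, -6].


d = |1+ 6| + |-7-5| + |5-2| + |3+ 9| + |-9+ 6|
  = 7 + 12 + 3 + 12 + 3
  = 37

37


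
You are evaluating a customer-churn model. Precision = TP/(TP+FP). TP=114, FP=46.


Precision = TP/(TP+FP)
= 114/(114+46)
= 114/160 = 71.25%

71.25%


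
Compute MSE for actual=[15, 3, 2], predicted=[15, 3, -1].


Squared errors: (15-15)²=0, (3-3)²=0, (2+ 1)²=9
Sum = 9
MSE = 9/3 = 3

3


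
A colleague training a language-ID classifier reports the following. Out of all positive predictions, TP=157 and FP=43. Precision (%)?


Precision = TP/(TP+FP)
= 157/(157+43)
= 157/200 = 78.5%

78.5%


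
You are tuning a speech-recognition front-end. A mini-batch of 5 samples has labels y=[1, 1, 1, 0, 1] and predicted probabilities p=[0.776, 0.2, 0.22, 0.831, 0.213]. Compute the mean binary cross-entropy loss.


L[0] = -ln(0.776) = 0.2536
L[1] = -ln(0.2) = 1.6094
L[2] = -ln(0.22) = 1.5141
L[3] = -ln(1-0.831) = -ln(0.169) = 1.7779
L[4] = -ln(0.213) = 1.5465
mean = (0.2536 + 1.6094 + 1.5141 + 1.7779 + 1.5465)/5 = 1.3403

1.3403


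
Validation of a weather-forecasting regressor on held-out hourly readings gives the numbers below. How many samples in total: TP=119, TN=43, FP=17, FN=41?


Total = TP + TN + FP + FN
= 119 + 43 + 17 + 41
= 220
(Predicted positive: 136, predicted negative: 84)

220


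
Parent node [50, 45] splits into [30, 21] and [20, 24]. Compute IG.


Parent = [50, 45], H_parent = 0.998
H_left = 0.9774 (n=51), H_right = 0.994 (n=44)
H_children = (51/95)·0.9774 + (44/95)·0.994 = 0.9851
IG = 0.998 - 0.9851 = 0.0129

0.0129


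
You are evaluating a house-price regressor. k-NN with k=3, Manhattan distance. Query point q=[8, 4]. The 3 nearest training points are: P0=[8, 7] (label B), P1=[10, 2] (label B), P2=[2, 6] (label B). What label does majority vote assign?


d(q,P0) = 3  (label B)
d(q,P1) = 4  (label B)
d(q,P2) = 8  (label B)
Votes: A=0, B=3
Majority → B

B


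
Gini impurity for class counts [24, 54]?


Probabilities: [24/78, 54/78] ≈ [0.3077, 0.6923]
Σpᵢ² = (576 + 2916)/78² = 3492/6084
Gini = 1 - Σpᵢ² = 1 - 3492/6084 = 0.426

0.426


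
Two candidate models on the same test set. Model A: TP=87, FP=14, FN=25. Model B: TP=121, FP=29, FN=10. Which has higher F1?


Model A: P=87/101=0.8614, R=87/112=0.7768, F1=2PR/(P+R)=2TP/(2TP+FP+FN)=174/213=0.8169
Model B: P=121/150=0.8067, R=121/131=0.9237, F1=2PR/(P+R)=2TP/(2TP+FP+FN)=242/281=0.8612
0.8169 < 0.8612 → Model B

Model B


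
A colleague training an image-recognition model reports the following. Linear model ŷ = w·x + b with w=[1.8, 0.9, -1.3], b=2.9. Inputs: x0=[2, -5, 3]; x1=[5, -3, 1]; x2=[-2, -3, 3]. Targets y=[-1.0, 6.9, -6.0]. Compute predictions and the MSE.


ŷ0 = (1.8)·(2) + (0.9)·(-5) + (-1.3)·(3) + 2.9 = -1.9
ŷ1 = (1.8)·(5) + (0.9)·(-3) + (-1.3)·(1) + 2.9 = 7.9
ŷ2 = (1.8)·(-2) + (0.9)·(-3) + (-1.3)·(3) + 2.9 = -7.3
errors² = [0.81, 1.0, 1.69]
MSE = 3.5000/3 = 1.1667

1.1667


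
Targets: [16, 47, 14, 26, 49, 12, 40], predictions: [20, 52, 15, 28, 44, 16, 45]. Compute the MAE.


Absolute errors: |16-20|=4, |47-52|=5, |14-15|=1, |26-28|=2, |49-44|=5, |12-16|=4, |40-45|=5
Sum = 26
MAE = 26/7 = 26/7

26/7


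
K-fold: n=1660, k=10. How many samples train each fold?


Fold size = 1660/10 = 166
Training per fold = 1660 - 166 = 1494

1494


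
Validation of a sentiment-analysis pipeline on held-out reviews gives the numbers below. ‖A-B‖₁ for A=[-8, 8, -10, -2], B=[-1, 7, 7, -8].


d = |-8+ 1| + |8-7| + |-10-7| + |-2+ 8|
  = 7 + 1 + 17 + 6
  = 31

31


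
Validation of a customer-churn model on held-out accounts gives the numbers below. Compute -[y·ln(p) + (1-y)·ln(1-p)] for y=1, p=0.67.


BCE = -[y·ln(p) + (1-y)·ln(1-p)]
= -1·ln(0.67) - 0
= -ln(0.67) = 0.4005

0.4005


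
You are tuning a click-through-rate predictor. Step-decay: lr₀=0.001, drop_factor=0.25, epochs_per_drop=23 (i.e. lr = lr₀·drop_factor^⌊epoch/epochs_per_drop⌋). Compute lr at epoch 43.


n_drops = ⌊43/23⌋ = 1
lr = 0.001·0.25^1 = 0.001·0.25 = 0.00025

0.00025


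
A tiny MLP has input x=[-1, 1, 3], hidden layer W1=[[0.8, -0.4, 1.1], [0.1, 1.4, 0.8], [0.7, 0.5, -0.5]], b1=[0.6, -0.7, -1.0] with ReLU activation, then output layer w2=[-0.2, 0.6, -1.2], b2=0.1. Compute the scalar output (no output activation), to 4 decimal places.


z1[0] = (0.8)·(-1) + (-0.4)·(1) + (1.1)·(3) + 0.6 = 2.7
z1[1] = (0.1)·(-1) + (1.4)·(1) + (0.8)·(3) - 0.7 = 3.0
z1[2] = (0.7)·(-1) + (0.5)·(1) + (-0.5)·(3) - 1.0 = -2.7
h = ReLU(z1) = [2.7, 3.0, 0.0]
output = (-0.2)·(2.7) + (0.6)·(3.0) + (-1.2)·(0.0) + 0.1 = 1.36

1.36


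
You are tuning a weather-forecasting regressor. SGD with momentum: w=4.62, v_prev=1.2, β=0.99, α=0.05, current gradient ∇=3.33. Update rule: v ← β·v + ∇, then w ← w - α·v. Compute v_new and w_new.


v_new = 0.99·1.2 + 3.33 = 1.188 + 3.33 = 4.518
w_new = 4.62 - 0.05·4.518 = 4.62 - 0.2259 = 4.3941

v_new=4.518, w_new=4.3941


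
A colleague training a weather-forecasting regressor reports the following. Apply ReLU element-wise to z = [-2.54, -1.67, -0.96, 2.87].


ReLU(-2.54) = max(0, -2.54) = 0.0
ReLU(-1.67) = max(0, -1.67) = 0.0
ReLU(-0.96) = max(0, -0.96) = 0.0
ReLU(2.87) = max(0, 2.87) = 2.87
result = [0.0, 0.0, 0.0, 2.87]

[0.0, 0.0, 0.0, 2.87]


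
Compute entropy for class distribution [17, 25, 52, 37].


Probabilities: [17/131, 25/131, 52/131, 37/131] ≈ [0.1298, 0.1908, 0.3969, 0.2824]
H = -((17/131)·log₂(17/131) + (25/131)·log₂(25/131) + (52/131)·log₂(52/131) + (37/131)·log₂(37/131))
  = 1.8826 bits

1.8826 bits


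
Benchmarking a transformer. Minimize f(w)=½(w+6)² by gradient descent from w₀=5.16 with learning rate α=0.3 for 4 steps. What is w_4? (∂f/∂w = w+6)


step 1: grad = 5.16+6 = 11.16; w = 5.16 - 0.3·(11.16) = 1.812
step 2: grad = 1.812+6 = 7.812; w = 1.812 - 0.3·(7.812) = -0.5316
step 3: grad = -0.5316+6 = 5.4684; w = -0.5316 - 0.3·(5.4684) = -2.17212
step 4: grad = -2.17212+6 = 3.82788; w = -2.17212 - 0.3·(3.82788) = -3.320484

-3.320484


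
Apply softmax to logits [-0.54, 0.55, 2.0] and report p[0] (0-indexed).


Exponentials: e^-0.54=0.5827, e^0.55=1.7333, e^2.0=7.3891
Sum = 9.7051
Softmax = [0.06, 0.1786, 0.7614]
p[0] = 0.5827/9.7051 = 0.06

0.06


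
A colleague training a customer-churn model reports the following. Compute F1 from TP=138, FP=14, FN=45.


Precision = 138/152 = 0.9079
Recall = 138/183 = 0.7541
F1 = 2·P·R/(P+R) = 2·TP/(2·TP+FP+FN) = 276/(276+14+45) = 276/335 = 0.8239

0.8239


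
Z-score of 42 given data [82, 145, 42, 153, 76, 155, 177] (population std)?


μ = 118.5714, σ = 47.2648
z = (42 - 118.5714)/47.2648 = -1.6201

-1.6201


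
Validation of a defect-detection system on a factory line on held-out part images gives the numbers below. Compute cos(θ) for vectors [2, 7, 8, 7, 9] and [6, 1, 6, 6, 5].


A·B = 2·6 + 7·1 + 8·6 + 7·6 + 9·5 = 154
‖A‖ = √247 = 15.7162, ‖B‖ = √134 = 11.5758
cos = 154/(√247·√134) = 154/√33098 = 0.8465

0.8465


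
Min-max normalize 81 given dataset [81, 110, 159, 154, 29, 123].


min=29, max=159
(81-29)/(159-29) = 52/130 = 0.4

0.4


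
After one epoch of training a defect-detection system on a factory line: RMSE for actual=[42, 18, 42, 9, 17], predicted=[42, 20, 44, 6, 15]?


MSE = 21/5 = 4.2
RMSE = √(21/5) = 2.0494

2.0494


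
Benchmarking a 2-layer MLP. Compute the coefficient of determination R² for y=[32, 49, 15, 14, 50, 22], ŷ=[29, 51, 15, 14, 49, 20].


ȳ = 30.3333
SS_res = Σ(y-ŷ)² = 18
SS_tot = Σ(y-ȳ)² = 1309.33
R² = 1 - SS_res/SS_tot = 1 - 0.0137 = 0.9863

0.9863


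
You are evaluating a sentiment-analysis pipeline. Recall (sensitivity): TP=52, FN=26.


Recall = TP/(TP+FN)
= 52/(52+26)
= 52/78 = 66.67%

66.67%


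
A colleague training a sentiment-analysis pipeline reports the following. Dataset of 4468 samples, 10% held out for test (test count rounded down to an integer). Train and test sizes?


Test = ⌊4468·10/100⌋ = 446
Train = 4468 - 446 = 4022

Train: 4022, Test: 446


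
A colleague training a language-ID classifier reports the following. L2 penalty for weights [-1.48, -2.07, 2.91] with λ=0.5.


‖w‖₂² = (-1.48)² + (-2.07)² + (2.91)²
     = 2.1904 + 4.2849 + 8.4681
     = 14.9434
λ·‖w‖₂² = 0.5·14.9434 = 7.4717

7.4717


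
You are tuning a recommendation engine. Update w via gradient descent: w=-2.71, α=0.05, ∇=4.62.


w_new = w - α·∇
= -2.71 - 0.05·4.62
= -2.71 - 0.231
= -2.941

-2.941


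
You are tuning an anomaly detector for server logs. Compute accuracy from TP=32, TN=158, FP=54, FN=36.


Accuracy = (TP+TN)/(TP+TN+FP+FN)
= (32+158)/(280)
= 190/280 = 67.86%

67.86%


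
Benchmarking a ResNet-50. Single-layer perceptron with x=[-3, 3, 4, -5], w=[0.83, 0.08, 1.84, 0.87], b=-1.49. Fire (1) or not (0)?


z = (-3)·(0.83) + (3)·(0.08) + (4)·(1.84) + (-5)·(0.87) - 1.49
  = -0.73
step(z) = 0 (z<0)

0


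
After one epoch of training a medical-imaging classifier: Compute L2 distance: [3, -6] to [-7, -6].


d = √((3+ 7)² + (-6+ 6)²)
  = √(100 + 0)
  = √100 = 10.0

10.0


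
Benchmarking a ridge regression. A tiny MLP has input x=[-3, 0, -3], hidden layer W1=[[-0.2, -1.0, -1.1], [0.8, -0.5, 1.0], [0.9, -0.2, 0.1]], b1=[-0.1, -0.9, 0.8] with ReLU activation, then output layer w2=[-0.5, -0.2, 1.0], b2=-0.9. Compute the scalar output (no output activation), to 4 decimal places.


z1[0] = (-0.2)·(-3) + (-1.0)·(0) + (-1.1)·(-3) - 0.1 = 3.8
z1[1] = (0.8)·(-3) + (-0.5)·(0) + (1.0)·(-3) - 0.9 = -6.3
z1[2] = (0.9)·(-3) + (-0.2)·(0) + (0.1)·(-3) + 0.8 = -2.2
h = ReLU(z1) = [3.8, 0.0, 0.0]
output = (-0.5)·(3.8) + (-0.2)·(0.0) + (1.0)·(0.0) - 0.9 = -2.8

-2.8


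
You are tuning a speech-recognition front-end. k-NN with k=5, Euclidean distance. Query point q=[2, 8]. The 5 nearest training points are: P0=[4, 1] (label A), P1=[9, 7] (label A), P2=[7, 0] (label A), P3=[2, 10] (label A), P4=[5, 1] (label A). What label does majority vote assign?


d(q,P0) = 7.2801  (label A)
d(q,P1) = 7.0711  (label A)
d(q,P2) = 9.434  (label A)
d(q,P3) = 2.0  (label A)
d(q,P4) = 7.6158  (label A)
Votes: A=5, B=0
Majority → A

A


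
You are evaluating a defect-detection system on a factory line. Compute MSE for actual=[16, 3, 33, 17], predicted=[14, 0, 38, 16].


Squared errors: (16-14)²=4, (3-0)²=9, (33-38)²=25, (17-16)²=1
Sum = 39
MSE = 39/4 = 39/4

39/4


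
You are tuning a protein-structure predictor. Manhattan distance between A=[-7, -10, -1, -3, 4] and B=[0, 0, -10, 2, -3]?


d = |-7-0| + |-10-0| + |-1+ 10| + |-3-2| + |4+ 3|
  = 7 + 10 + 9 + 5 + 7
  = 38

38


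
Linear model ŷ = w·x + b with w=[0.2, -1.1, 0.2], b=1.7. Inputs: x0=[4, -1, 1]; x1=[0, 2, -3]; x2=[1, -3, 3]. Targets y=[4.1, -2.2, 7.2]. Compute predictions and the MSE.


ŷ0 = (0.2)·(4) + (-1.1)·(-1) + (0.2)·(1) + 1.7 = 3.8
ŷ1 = (0.2)·(0) + (-1.1)·(2) + (0.2)·(-3) + 1.7 = -1.1
ŷ2 = (0.2)·(1) + (-1.1)·(-3) + (0.2)·(3) + 1.7 = 5.8
errors² = [0.09, 1.21, 1.96]
MSE = 3.2600/3 = 1.0867

1.0867


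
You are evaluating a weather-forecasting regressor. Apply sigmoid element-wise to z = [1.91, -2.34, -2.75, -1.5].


σ(1.91) = 1/(1+e^-1.91) = 0.871
σ(-2.34) = 1/(1+e^2.34) = 0.0879
σ(-2.75) = 1/(1+e^2.75) = 0.0601
σ(-1.5) = 1/(1+e^1.5) = 0.1824
result = [0.871, 0.0879, 0.0601, 0.1824]

[0.871, 0.0879, 0.0601, 0.1824]


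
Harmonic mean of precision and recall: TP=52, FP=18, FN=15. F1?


Precision = 52/70 = 0.7429
Recall = 52/67 = 0.7761
F1 = 2·P·R/(P+R) = 2·TP/(2·TP+FP+FN) = 104/(104+18+15) = 104/137 = 0.7591

0.7591


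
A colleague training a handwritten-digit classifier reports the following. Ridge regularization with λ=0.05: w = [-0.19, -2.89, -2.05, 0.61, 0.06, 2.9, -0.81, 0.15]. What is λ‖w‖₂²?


‖w‖₂² = (-0.19)² + (-2.89)² + (-2.05)² + (0.61)² + (0.06)² + (2.9)² + (-0.81)² + (0.15)²
     = 0.0361 + 8.3521 + 4.2025 + 0.3721 + 0.0036 + 8.41 + 0.6561 + 0.0225
     = 22.055
λ·‖w‖₂² = 0.05·22.055 = 1.10275

1.10275


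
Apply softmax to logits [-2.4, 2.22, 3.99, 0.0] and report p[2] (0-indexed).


Exponentials: e^-2.4=0.0907, e^2.22=9.2073, e^3.99=54.0549, e^0.0=1
Sum = 64.3529
Softmax = [0.0014, 0.1431, 0.84, 0.0155]
p[2] = 54.0549/64.3529 = 0.84

0.84


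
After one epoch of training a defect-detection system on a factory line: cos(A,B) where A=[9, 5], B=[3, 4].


A·B = 9·3 + 5·4 = 47
‖A‖ = √106 = 10.2956, ‖B‖ = √25 = 5
cos = 47/(√106·√25) = 47/√2650 = 0.913

0.913


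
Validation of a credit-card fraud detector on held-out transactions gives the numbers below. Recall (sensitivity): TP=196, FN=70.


Recall = TP/(TP+FN)
= 196/(196+70)
= 196/266 = 73.68%

73.68%


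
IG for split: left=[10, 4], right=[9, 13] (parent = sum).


Parent = [19, 17], H_parent = 0.9978
H_left = 0.8631 (n=14), H_right = 0.976 (n=22)
H_children = (14/36)·0.8631 + (22/36)·0.976 = 0.9321
IG = 0.9978 - 0.9321 = 0.0657

0.0657


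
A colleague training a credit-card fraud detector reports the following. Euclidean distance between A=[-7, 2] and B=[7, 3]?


d = √((-7-7)² + (2-3)²)
  = √(196 + 1)
  = √197 = 14.0357

14.0357


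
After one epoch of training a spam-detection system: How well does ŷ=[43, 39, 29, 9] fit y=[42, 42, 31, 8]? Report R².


ȳ = 30.75
SS_res = Σ(y-ŷ)² = 15
SS_tot = Σ(y-ȳ)² = 770.75
R² = 1 - SS_res/SS_tot = 1 - 0.0195 = 0.9805

0.9805


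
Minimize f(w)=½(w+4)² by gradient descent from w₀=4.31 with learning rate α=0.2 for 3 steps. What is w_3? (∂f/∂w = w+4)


step 1: grad = 4.31+4 = 8.31; w = 4.31 - 0.2·(8.31) = 2.648
step 2: grad = 2.648+4 = 6.648; w = 2.648 - 0.2·(6.648) = 1.3184
step 3: grad = 1.3184+4 = 5.3184; w = 1.3184 - 0.2·(5.3184) = 0.25472

0.25472


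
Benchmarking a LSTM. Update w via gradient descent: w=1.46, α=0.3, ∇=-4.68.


w_new = w - α·∇
= 1.46 - 0.3·-4.68
= 1.46 + 1.404
= 2.864

2.864


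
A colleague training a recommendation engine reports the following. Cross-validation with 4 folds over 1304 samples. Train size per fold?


Fold size = 1304/4 = 326
Training per fold = 1304 - 326 = 978

978


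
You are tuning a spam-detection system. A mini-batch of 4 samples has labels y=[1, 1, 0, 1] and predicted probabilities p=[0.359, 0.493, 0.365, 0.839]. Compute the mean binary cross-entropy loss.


L[0] = -ln(0.359) = 1.0244
L[1] = -ln(0.493) = 0.7072
L[2] = -ln(1-0.365) = -ln(0.635) = 0.4541
L[3] = -ln(0.839) = 0.1755
mean = (1.0244 + 0.7072 + 0.4541 + 0.1755)/4 = 0.5903

0.5903


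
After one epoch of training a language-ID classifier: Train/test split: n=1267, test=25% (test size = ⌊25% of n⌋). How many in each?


Test = ⌊1267·25/100⌋ = 316
Train = 1267 - 316 = 951

Train: 951, Test: 316


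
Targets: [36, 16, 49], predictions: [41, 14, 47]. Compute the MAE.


Absolute errors: |36-41|=5, |16-14|=2, |49-47|=2
Sum = 9
MAE = 9/3 = 3

3


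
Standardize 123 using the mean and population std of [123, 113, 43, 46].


μ = 81.25, σ = 36.9349
z = (123 - 81.25)/36.9349 = 1.1304

1.1304


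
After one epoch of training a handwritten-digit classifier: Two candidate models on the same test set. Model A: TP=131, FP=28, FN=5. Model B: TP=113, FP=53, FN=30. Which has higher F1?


Model A: P=131/159=0.8239, R=131/136=0.9632, F1=2PR/(P+R)=2TP/(2TP+FP+FN)=262/295=0.8881
Model B: P=113/166=0.6807, R=113/143=0.7902, F1=2PR/(P+R)=2TP/(2TP+FP+FN)=226/309=0.7314
0.8881 > 0.7314 → Model A

Model A


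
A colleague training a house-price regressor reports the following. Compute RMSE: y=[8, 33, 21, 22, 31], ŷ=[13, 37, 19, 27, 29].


MSE = 74/5 = 14.8
RMSE = √(74/5) = 3.8471

3.8471


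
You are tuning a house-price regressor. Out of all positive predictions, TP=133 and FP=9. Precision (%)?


Precision = TP/(TP+FP)
= 133/(133+9)
= 133/142 = 93.66%

93.66%


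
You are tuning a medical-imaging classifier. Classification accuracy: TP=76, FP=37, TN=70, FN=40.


Accuracy = (TP+TN)/(TP+TN+FP+FN)
= (76+70)/(223)
= 146/223 = 65.47%

65.47%


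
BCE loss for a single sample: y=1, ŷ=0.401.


BCE = -[y·ln(p) + (1-y)·ln(1-p)]
= -1·ln(0.401) - 0
= -ln(0.401) = 0.9138

0.9138


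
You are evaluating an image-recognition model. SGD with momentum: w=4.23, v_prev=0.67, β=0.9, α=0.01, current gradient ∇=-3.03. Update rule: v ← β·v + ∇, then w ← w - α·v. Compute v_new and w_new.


v_new = 0.9·0.67 - 3.03 = 0.603 - 3.03 = -2.427
w_new = 4.23 - 0.01·-2.427 = 4.23 + 0.02427 = 4.25427

v_new=-2.427, w_new=4.25427


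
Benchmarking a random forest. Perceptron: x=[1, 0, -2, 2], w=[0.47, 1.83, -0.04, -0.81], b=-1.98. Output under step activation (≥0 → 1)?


z = (1)·(0.47) + (0)·(1.83) + (-2)·(-0.04) + (2)·(-0.81) - 1.98
  = -3.05
step(z) = 0 (z<0)

0


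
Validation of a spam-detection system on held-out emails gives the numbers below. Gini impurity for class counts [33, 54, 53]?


Probabilities: [33/140, 54/140, 53/140] ≈ [0.2357, 0.3857, 0.3786]
Σpᵢ² = (1089 + 2916 + 2809)/140² = 6814/19600
Gini = 1 - Σpᵢ² = 1 - 6814/19600 = 0.6523

0.6523


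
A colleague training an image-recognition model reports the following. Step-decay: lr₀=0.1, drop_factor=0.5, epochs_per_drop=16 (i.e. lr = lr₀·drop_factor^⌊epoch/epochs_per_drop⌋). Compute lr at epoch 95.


n_drops = ⌊95/16⌋ = 5
lr = 0.1·0.5^5 = 0.1·0.03125 = 0.003125

0.003125


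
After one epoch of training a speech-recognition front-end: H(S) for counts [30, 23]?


Probabilities: [30/53, 23/53] ≈ [0.566, 0.434]
H = -((30/53)·log₂(30/53) + (23/53)·log₂(23/53))
  = 0.9874 bits

0.9874 bits


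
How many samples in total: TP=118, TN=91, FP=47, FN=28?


Total = TP + TN + FP + FN
= 118 + 91 + 47 + 28
= 284
(Predicted positive: 165, predicted negative: 119)

284


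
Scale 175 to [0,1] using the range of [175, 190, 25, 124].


min=25, max=190
(175-25)/(190-25) = 150/165 = 0.9091

0.9091


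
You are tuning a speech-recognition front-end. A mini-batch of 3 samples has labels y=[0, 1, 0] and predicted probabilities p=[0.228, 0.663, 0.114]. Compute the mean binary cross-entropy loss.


L[0] = -ln(1-0.228) = -ln(0.772) = 0.2588
L[1] = -ln(0.663) = 0.411
L[2] = -ln(1-0.114) = -ln(0.886) = 0.121
mean = (0.2588 + 0.411 + 0.121)/3 = 0.2636

0.2636


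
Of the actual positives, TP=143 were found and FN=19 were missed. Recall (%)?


Recall = TP/(TP+FN)
= 143/(143+19)
= 143/162 = 88.27%

88.27%


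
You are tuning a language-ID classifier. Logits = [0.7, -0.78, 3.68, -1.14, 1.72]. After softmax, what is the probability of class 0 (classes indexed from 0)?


Exponentials: e^0.7=2.0138, e^-0.78=0.4584, e^3.68=39.6464, e^-1.14=0.3198, e^1.72=5.5845
Sum = 48.0229
Softmax = [0.0419, 0.0095, 0.8256, 0.0067, 0.1163]
p[0] = 2.0138/48.0229 = 0.0419

0.0419


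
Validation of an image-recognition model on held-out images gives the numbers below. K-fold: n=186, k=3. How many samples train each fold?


Fold size = 186/3 = 62
Training per fold = 186 - 62 = 124

124


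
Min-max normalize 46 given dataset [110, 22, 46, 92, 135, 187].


min=22, max=187
(46-22)/(187-22) = 24/165 = 0.1455

0.1455


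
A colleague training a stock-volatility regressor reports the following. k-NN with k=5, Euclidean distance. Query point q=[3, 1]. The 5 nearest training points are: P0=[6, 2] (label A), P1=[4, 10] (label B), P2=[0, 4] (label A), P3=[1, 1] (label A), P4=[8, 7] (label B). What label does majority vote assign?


d(q,P0) = 3.1623  (label A)
d(q,P1) = 9.0554  (label B)
d(q,P2) = 4.2426  (label A)
d(q,P3) = 2.0  (label A)
d(q,P4) = 7.8102  (label B)
Votes: A=3, B=2
Majority → A

A
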